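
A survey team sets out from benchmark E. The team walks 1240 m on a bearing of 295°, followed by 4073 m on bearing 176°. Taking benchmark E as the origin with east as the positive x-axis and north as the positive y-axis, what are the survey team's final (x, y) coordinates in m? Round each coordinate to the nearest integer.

Leg 1 (295°, 1240 m): east 1240 sin 295° = -1123.82, north 1240 cos 295° = 524.05
Leg 2 (176°, 4073 m): east 4073 sin 176° = 284.12, north 4073 cos 176° = -4063.08
Summing: -839.70 m east, -3539.03 m north → (-840, -3539).

(-840, -3539)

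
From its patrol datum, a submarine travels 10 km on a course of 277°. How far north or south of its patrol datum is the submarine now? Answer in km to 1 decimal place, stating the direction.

Leg 1 (277°, 10 km): east 10 sin 277° = -9.93, north 10 cos 277° = 1.22
Net north component: 1.22 km.

1.2 km north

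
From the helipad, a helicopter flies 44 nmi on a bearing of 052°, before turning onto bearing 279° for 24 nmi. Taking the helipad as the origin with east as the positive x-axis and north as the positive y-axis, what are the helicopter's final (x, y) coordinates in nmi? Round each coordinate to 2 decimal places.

Leg 1 (052°, 44 nmi): east 44 sin 52° = 34.67, north 44 cos 52° = 27.09
Leg 2 (279°, 24 nmi): east 24 sin 279° = -23.70, north 24 cos 279° = 3.75
Summing: 10.97 nmi east, 30.84 nmi north → (10.97, 30.84).

(10.97, 30.84)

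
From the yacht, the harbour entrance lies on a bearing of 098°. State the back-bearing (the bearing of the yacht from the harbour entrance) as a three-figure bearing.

Back-bearing = 098° + 180° = 278°.

278°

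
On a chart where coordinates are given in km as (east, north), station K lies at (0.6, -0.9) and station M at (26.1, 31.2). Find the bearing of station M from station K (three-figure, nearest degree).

Δeast = 26.1 − 0.6 = 25.50; Δnorth = 31.2 − -0.9 = 32.10.
Bearing = atan2(Δeast, Δnorth) mod 360° = 38.46° ≈ 038°.

038°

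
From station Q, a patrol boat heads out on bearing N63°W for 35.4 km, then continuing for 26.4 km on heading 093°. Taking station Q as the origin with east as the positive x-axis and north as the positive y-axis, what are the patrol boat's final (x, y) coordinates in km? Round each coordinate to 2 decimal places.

(-5.18, 14.69)

Leg 1 (N63°W, 35.4 km): east 35.4 sin 297° = -31.54, north 35.4 cos 297° = 16.07
Leg 2 (093°, 26.4 km): east 26.4 sin 93° = 26.36, north 26.4 cos 93° = -1.38
Summing: -5.18 km east, 14.69 km north → (-5.18, 14.69).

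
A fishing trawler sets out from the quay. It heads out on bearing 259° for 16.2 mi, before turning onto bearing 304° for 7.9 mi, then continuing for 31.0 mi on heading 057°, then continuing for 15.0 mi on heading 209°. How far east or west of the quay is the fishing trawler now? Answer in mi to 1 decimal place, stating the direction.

Leg 1 (259°, 16.2 mi): east 16.2 sin 259° = -15.90, north 16.2 cos 259° = -3.09
Leg 2 (304°, 7.9 mi): east 7.9 sin 304° = -6.55, north 7.9 cos 304° = 4.42
Leg 3 (057°, 31.0 mi): east 31.0 sin 57° = 26.00, north 31.0 cos 57° = 16.88
Leg 4 (209°, 15.0 mi): east 15.0 sin 209° = -7.27, north 15.0 cos 209° = -13.12
Net east component: -3.73 mi.

3.7 mi west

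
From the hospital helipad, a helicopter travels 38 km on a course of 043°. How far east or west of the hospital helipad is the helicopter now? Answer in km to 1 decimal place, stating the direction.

Leg 1 (043°, 38 km): east 38 sin 43° = 25.92, north 38 cos 43° = 27.79
Net east component: 25.92 km.

25.9 km east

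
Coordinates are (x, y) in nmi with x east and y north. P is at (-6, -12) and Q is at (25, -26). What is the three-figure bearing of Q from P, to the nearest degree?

Δeast = 25 − -6 = 31.00; Δnorth = -26 − -12 = -14.00.
Bearing = atan2(Δeast, Δnorth) mod 360° = 114.30° ≈ 114°.

114°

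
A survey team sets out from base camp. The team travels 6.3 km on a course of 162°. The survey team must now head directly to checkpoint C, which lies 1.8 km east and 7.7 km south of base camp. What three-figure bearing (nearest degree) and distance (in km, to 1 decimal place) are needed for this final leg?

185°, 1.7 km

Leg 1 (162°, 6.3 km): east 6.3 sin 162° = 1.95, north 6.3 cos 162° = -5.99
Current position: (1.95, -5.99). Target: (1.8, -7.7). Remaining: Δeast = -0.15, Δnorth = -1.71.
Bearing = atan2(-0.15, -1.71) mod 360° = 184.91°; distance = √((-0.15)² + (-1.71)²) = 1.715 km.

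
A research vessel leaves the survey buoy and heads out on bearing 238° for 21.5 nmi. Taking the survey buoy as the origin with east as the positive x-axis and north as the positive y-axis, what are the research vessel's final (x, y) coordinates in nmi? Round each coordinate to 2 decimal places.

(-18.23, -11.39)

Leg 1 (238°, 21.5 nmi): east 21.5 sin 238° = -18.23, north 21.5 cos 238° = -11.39
Summing: -18.23 nmi east, -11.39 nmi north → (-18.23, -11.39).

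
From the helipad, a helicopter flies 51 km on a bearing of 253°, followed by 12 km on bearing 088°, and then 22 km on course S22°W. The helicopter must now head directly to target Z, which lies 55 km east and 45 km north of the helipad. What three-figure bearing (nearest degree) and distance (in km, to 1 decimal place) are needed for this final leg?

051°, 128.0 km

Leg 1 (253°, 51 km): east 51 sin 253° = -48.77, north 51 cos 253° = -14.91
Leg 2 (088°, 12 km): east 12 sin 88° = 11.99, north 12 cos 88° = 0.42
Leg 3 (S22°W, 22 km): east 22 sin 202° = -8.24, north 22 cos 202° = -20.40
Current position: (-45.02, -34.89). Target: (55, 45). Remaining: Δeast = 100.02, Δnorth = 79.89.
Bearing = atan2(100.02, 79.89) mod 360° = 51.38°; distance = √((100.02)² + (79.89)²) = 128.010 km.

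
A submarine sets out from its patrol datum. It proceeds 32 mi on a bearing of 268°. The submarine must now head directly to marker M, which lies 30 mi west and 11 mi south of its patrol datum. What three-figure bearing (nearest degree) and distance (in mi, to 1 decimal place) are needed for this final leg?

Leg 1 (268°, 32 mi): east 32 sin 268° = -31.98, north 32 cos 268° = -1.12
Current position: (-31.98, -1.12). Target: (-30, -11). Remaining: Δeast = 1.98, Δnorth = -9.88.
Bearing = atan2(1.98, -9.88) mod 360° = 168.67°; distance = √((1.98)² + (-9.88)²) = 10.080 mi.

169°, 10.1 mi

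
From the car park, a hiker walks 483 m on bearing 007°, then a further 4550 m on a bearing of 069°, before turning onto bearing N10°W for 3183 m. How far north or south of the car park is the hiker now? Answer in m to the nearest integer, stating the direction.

Leg 1 (007°, 483 m): east 483 sin 7° = 58.86, north 483 cos 7° = 479.40
Leg 2 (069°, 4550 m): east 4550 sin 69° = 4247.79, north 4550 cos 69° = 1630.57
Leg 3 (N10°W, 3183 m): east 3183 sin 350° = -552.72, north 3183 cos 350° = 3134.64
Net north component: 5244.62 m.

5245 m north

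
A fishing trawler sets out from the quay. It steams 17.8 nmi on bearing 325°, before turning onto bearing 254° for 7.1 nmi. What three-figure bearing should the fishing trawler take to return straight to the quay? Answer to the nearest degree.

127°

Leg 1 (325°, 17.8 nmi): east 17.8 sin 325° = -10.21, north 17.8 cos 325° = 14.58
Leg 2 (254°, 7.1 nmi): east 7.1 sin 254° = -6.82, north 7.1 cos 254° = -1.96
Net displacement: -17.03 east, 12.62 north. Direction back to start is (17.03, -12.62): bearing = atan2(17.03, -12.62) mod 360° = 126.54° ≈ 127°.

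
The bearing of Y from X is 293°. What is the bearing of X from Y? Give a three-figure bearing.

113°

Back-bearing = 293° − 180° = 113°.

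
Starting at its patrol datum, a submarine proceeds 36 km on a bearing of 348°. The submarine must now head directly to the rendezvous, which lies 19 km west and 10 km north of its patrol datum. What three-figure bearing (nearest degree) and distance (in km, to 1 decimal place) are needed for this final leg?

Leg 1 (348°, 36 km): east 36 sin 348° = -7.48, north 36 cos 348° = 35.21
Current position: (-7.48, 35.21). Target: (-19, 10). Remaining: Δeast = -11.52, Δnorth = -25.21.
Bearing = atan2(-11.52, -25.21) mod 360° = 204.55°; distance = √((-11.52)² + (-25.21)²) = 27.718 km.

205°, 27.7 km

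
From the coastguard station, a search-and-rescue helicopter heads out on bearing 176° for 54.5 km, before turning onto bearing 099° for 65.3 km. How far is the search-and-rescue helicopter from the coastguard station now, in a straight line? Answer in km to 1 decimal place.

Leg 1 (176°, 54.5 km): east 54.5 sin 176° = 3.80, north 54.5 cos 176° = -54.37
Leg 2 (099°, 65.3 km): east 65.3 sin 99° = 64.50, north 65.3 cos 99° = -10.22
Net: 68.30 east, -64.58 north. Distance = √((68.30)² + (-64.58)²) = 93.997 km.

94.0 km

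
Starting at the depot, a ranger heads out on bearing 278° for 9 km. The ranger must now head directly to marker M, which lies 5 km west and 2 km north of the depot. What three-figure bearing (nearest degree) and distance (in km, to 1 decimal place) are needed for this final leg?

079°, 4.0 km

Leg 1 (278°, 9 km): east 9 sin 278° = -8.91, north 9 cos 278° = 1.25
Current position: (-8.91, 1.25). Target: (-5, 2). Remaining: Δeast = 3.91, Δnorth = 0.75.
Bearing = atan2(3.91, 0.75) mod 360° = 79.18°; distance = √((3.91)² + (0.75)²) = 3.983 km.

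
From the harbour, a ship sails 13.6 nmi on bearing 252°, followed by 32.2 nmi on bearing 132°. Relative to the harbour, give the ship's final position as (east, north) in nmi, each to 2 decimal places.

(10.99, -25.75)

Leg 1 (252°, 13.6 nmi): east 13.6 sin 252° = -12.93, north 13.6 cos 252° = -4.20
Leg 2 (132°, 32.2 nmi): east 32.2 sin 132° = 23.93, north 32.2 cos 132° = -21.55
Summing: 10.99 nmi east, -25.75 nmi north → (10.99, -25.75).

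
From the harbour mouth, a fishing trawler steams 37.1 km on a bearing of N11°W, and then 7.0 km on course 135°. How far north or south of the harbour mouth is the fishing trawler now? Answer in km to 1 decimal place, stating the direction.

31.5 km north

Leg 1 (N11°W, 37.1 km): east 37.1 sin 349° = -7.08, north 37.1 cos 349° = 36.42
Leg 2 (135°, 7.0 km): east 7.0 sin 135° = 4.95, north 7.0 cos 135° = -4.95
Net north component: 31.47 km.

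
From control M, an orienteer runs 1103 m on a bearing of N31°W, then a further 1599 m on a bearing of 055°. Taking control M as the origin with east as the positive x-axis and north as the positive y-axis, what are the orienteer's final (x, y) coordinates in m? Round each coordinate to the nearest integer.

(742, 1863)

Leg 1 (N31°W, 1103 m): east 1103 sin 329° = -568.09, north 1103 cos 329° = 945.46
Leg 2 (055°, 1599 m): east 1599 sin 55° = 1309.82, north 1599 cos 55° = 917.15
Summing: 741.74 m east, 1862.60 m north → (742, 1863).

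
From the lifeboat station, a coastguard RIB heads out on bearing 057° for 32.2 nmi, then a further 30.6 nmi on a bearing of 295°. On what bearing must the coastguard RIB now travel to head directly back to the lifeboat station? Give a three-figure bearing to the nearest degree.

179°

Leg 1 (057°, 32.2 nmi): east 32.2 sin 57° = 27.01, north 32.2 cos 57° = 17.54
Leg 2 (295°, 30.6 nmi): east 30.6 sin 295° = -27.73, north 30.6 cos 295° = 12.93
Net displacement: -0.73 east, 30.47 north. Direction back to start is (0.73, -30.47): bearing = atan2(0.73, -30.47) mod 360° = 178.63° ≈ 179°.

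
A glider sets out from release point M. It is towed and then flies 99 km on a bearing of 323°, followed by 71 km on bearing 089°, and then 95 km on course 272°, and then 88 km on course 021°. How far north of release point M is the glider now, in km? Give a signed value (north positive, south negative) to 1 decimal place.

Leg 1 (323°, 99 km): east 99 sin 323° = -59.58, north 99 cos 323° = 79.06
Leg 2 (089°, 71 km): east 71 sin 89° = 70.99, north 71 cos 89° = 1.24
Leg 3 (272°, 95 km): east 95 sin 272° = -94.94, north 95 cos 272° = 3.32
Leg 4 (021°, 88 km): east 88 sin 21° = 31.54, north 88 cos 21° = 82.16
Net north component: 165.77 km.

165.8 km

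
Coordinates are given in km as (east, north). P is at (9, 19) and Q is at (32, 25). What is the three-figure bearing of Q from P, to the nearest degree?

075°

Δeast = 32 − 9 = 23.00; Δnorth = 25 − 19 = 6.00.
Bearing = atan2(Δeast, Δnorth) mod 360° = 75.38° ≈ 075°.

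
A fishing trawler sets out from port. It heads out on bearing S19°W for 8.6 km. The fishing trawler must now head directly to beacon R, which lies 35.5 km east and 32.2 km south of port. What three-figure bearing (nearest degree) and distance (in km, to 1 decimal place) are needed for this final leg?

Leg 1 (S19°W, 8.6 km): east 8.6 sin 199° = -2.80, north 8.6 cos 199° = -8.13
Current position: (-2.80, -8.13). Target: (35.5, -32.2). Remaining: Δeast = 38.30, Δnorth = -24.07.
Bearing = atan2(38.30, -24.07) mod 360° = 122.15°; distance = √((38.30)² + (-24.07)²) = 45.235 km.

122°, 45.2 km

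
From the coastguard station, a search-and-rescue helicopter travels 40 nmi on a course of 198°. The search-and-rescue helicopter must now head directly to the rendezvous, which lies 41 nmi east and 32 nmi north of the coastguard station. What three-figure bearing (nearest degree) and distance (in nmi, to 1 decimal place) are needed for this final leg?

Leg 1 (198°, 40 nmi): east 40 sin 198° = -12.36, north 40 cos 198° = -38.04
Current position: (-12.36, -38.04). Target: (41, 32). Remaining: Δeast = 53.36, Δnorth = 70.04.
Bearing = atan2(53.36, 70.04) mod 360° = 37.30°; distance = √((53.36)² + (70.04)²) = 88.053 nmi.

037°, 88.1 nmi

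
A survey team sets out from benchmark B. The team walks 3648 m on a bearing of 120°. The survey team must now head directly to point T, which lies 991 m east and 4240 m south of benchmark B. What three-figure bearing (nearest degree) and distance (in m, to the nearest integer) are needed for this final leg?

Leg 1 (120°, 3648 m): east 3648 sin 120° = 3159.26, north 3648 cos 120° = -1824.00
Current position: (3159.26, -1824.00). Target: (991, -4240). Remaining: Δeast = -2168.26, Δnorth = -2416.00.
Bearing = atan2(-2168.26, -2416.00) mod 360° = 221.91°; distance = √((-2168.26)² + (-2416.00)²) = 3246.292 m.

222°, 3246 m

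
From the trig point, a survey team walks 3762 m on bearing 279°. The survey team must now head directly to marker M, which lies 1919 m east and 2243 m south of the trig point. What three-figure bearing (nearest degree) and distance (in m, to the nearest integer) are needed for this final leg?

117°, 6306 m

Leg 1 (279°, 3762 m): east 3762 sin 279° = -3715.68, north 3762 cos 279° = 588.51
Current position: (-3715.68, 588.51). Target: (1919, -2243). Remaining: Δeast = 5634.68, Δnorth = -2831.51.
Bearing = atan2(5634.68, -2831.51) mod 360° = 116.68°; distance = √((5634.68)² + (-2831.51)²) = 6306.115 m.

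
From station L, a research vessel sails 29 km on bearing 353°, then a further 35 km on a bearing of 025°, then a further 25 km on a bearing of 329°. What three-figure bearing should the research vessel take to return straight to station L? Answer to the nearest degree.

179°

Leg 1 (353°, 29 km): east 29 sin 353° = -3.53, north 29 cos 353° = 28.78
Leg 2 (025°, 35 km): east 35 sin 25° = 14.79, north 35 cos 25° = 31.72
Leg 3 (329°, 25 km): east 25 sin 329° = -12.88, north 25 cos 329° = 21.43
Net displacement: -1.62 east, 81.93 north. Direction back to start is (1.62, -81.93): bearing = atan2(1.62, -81.93) mod 360° = 178.87° ≈ 179°.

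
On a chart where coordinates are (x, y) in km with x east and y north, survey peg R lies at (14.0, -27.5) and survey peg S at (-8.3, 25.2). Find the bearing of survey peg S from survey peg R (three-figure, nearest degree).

337°

Δeast = -8.3 − 14.0 = -22.30; Δnorth = 25.2 − -27.5 = 52.70.
Bearing = atan2(Δeast, Δnorth) mod 360° = 337.06° ≈ 337°.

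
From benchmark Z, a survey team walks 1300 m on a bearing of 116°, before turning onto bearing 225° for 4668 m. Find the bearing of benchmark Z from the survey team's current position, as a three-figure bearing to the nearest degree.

Leg 1 (116°, 1300 m): east 1300 sin 116° = 1168.43, north 1300 cos 116° = -569.88
Leg 2 (225°, 4668 m): east 4668 sin 225° = -3300.77, north 4668 cos 225° = -3300.77
Net displacement: -2132.34 east, -3870.66 north. Direction back to start is (2132.34, 3870.66): bearing = atan2(2132.34, 3870.66) mod 360° = 28.85° ≈ 029°.

029°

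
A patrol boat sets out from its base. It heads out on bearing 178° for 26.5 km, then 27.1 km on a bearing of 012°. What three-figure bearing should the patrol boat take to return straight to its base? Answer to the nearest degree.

270°

Leg 1 (178°, 26.5 km): east 26.5 sin 178° = 0.92, north 26.5 cos 178° = -26.48
Leg 2 (012°, 27.1 km): east 27.1 sin 12° = 5.63, north 27.1 cos 12° = 26.51
Net displacement: 6.56 east, 0.02 north. Direction back to start is (-6.56, -0.02): bearing = atan2(-6.56, -0.02) mod 360° = 269.79° ≈ 270°.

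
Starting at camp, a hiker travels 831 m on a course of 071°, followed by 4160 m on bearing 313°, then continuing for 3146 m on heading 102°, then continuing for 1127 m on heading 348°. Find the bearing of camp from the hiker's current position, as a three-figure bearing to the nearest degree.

189°

Leg 1 (071°, 831 m): east 831 sin 71° = 785.73, north 831 cos 71° = 270.55
Leg 2 (313°, 4160 m): east 4160 sin 313° = -3042.43, north 4160 cos 313° = 2837.11
Leg 3 (102°, 3146 m): east 3146 sin 102° = 3077.25, north 3146 cos 102° = -654.09
Leg 4 (348°, 1127 m): east 1127 sin 348° = -234.32, north 1127 cos 348° = 1102.37
Net displacement: 586.23 east, 3555.94 north. Direction back to start is (-586.23, -3555.94): bearing = atan2(-586.23, -3555.94) mod 360° = 189.36° ≈ 189°.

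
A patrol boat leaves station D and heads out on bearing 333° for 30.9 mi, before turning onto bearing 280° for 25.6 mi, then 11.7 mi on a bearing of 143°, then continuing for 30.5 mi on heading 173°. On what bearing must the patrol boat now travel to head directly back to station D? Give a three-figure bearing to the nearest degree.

Leg 1 (333°, 30.9 mi): east 30.9 sin 333° = -14.03, north 30.9 cos 333° = 27.53
Leg 2 (280°, 25.6 mi): east 25.6 sin 280° = -25.21, north 25.6 cos 280° = 4.45
Leg 3 (143°, 11.7 mi): east 11.7 sin 143° = 7.04, north 11.7 cos 143° = -9.34
Leg 4 (173°, 30.5 mi): east 30.5 sin 173° = 3.72, north 30.5 cos 173° = -30.27
Net displacement: -28.48 east, -7.64 north. Direction back to start is (28.48, 7.64): bearing = atan2(28.48, 7.64) mod 360° = 74.99° ≈ 075°.

075°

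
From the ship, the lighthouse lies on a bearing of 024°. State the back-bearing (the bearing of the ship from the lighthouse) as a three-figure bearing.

204°

Back-bearing = 024° + 180° = 204°.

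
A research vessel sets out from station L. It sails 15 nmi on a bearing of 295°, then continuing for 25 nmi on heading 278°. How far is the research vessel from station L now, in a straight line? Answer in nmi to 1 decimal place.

39.6 nmi

Leg 1 (295°, 15 nmi): east 15 sin 295° = -13.59, north 15 cos 295° = 6.34
Leg 2 (278°, 25 nmi): east 25 sin 278° = -24.76, north 25 cos 278° = 3.48
Net: -38.35 east, 9.82 north. Distance = √((-38.35)² + (9.82)²) = 39.588 nmi.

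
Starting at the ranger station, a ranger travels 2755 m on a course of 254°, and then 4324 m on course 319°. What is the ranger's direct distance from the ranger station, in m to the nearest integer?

6030 m

Leg 1 (254°, 2755 m): east 2755 sin 254° = -2648.28, north 2755 cos 254° = -759.38
Leg 2 (319°, 4324 m): east 4324 sin 319° = -2836.80, north 4324 cos 319° = 3263.36
Net: -5485.08 east, 2503.98 north. Distance = √((-5485.08)² + (2503.98)²) = 6029.592 m.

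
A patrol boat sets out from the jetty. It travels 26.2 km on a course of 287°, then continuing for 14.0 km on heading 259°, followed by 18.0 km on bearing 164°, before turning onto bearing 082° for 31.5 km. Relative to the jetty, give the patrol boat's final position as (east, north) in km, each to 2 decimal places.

Leg 1 (287°, 26.2 km): east 26.2 sin 287° = -25.06, north 26.2 cos 287° = 7.66
Leg 2 (259°, 14.0 km): east 14.0 sin 259° = -13.74, north 14.0 cos 259° = -2.67
Leg 3 (164°, 18.0 km): east 18.0 sin 164° = 4.96, north 18.0 cos 164° = -17.30
Leg 4 (082°, 31.5 km): east 31.5 sin 82° = 31.19, north 31.5 cos 82° = 4.38
Summing: -2.64 km east, -7.93 km north → (-2.64, -7.93).

(-2.64, -7.93)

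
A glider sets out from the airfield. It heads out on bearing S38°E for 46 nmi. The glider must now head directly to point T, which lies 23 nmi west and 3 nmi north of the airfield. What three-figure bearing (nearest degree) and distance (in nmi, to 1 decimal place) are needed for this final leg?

307°, 64.6 nmi

Leg 1 (S38°E, 46 nmi): east 46 sin 142° = 28.32, north 46 cos 142° = -36.25
Current position: (28.32, -36.25). Target: (-23, 3). Remaining: Δeast = -51.32, Δnorth = 39.25.
Bearing = atan2(-51.32, 39.25) mod 360° = 307.41°; distance = √((-51.32)² + (39.25)²) = 64.608 nmi.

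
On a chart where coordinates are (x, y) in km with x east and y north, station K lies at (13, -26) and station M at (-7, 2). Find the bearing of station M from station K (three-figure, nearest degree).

324°

Δeast = -7 − 13 = -20.00; Δnorth = 2 − -26 = 28.00.
Bearing = atan2(Δeast, Δnorth) mod 360° = 324.46° ≈ 324°.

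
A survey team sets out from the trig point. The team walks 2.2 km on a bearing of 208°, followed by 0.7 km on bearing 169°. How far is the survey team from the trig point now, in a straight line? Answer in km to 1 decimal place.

2.8 km

Leg 1 (208°, 2.2 km): east 2.2 sin 208° = -1.03, north 2.2 cos 208° = -1.94
Leg 2 (169°, 0.7 km): east 0.7 sin 169° = 0.13, north 0.7 cos 169° = -0.69
Net: -0.90 east, -2.63 north. Distance = √((-0.90)² + (-2.63)²) = 2.779 km.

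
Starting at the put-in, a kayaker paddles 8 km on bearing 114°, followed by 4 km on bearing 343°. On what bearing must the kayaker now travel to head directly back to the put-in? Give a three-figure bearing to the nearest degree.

Leg 1 (114°, 8 km): east 8 sin 114° = 7.31, north 8 cos 114° = -3.25
Leg 2 (343°, 4 km): east 4 sin 343° = -1.17, north 4 cos 343° = 3.83
Net displacement: 6.14 east, 0.57 north. Direction back to start is (-6.14, -0.57): bearing = atan2(-6.14, -0.57) mod 360° = 264.68° ≈ 265°.

265°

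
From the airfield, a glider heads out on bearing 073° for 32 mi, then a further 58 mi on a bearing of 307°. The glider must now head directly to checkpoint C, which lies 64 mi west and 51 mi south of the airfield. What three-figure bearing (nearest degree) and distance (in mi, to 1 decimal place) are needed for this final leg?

207°, 106.8 mi

Leg 1 (073°, 32 mi): east 32 sin 73° = 30.60, north 32 cos 73° = 9.36
Leg 2 (307°, 58 mi): east 58 sin 307° = -46.32, north 58 cos 307° = 34.91
Current position: (-15.72, 44.26). Target: (-64, -51). Remaining: Δeast = -48.28, Δnorth = -95.26.
Bearing = atan2(-48.28, -95.26) mod 360° = 206.88°; distance = √((-48.28)² + (-95.26)²) = 106.798 mi.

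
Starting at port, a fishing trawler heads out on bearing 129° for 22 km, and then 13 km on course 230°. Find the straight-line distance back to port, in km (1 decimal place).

Leg 1 (129°, 22 km): east 22 sin 129° = 17.10, north 22 cos 129° = -13.85
Leg 2 (230°, 13 km): east 13 sin 230° = -9.96, north 13 cos 230° = -8.36
Net: 7.14 east, -22.20 north. Distance = √((7.14)² + (-22.20)²) = 23.321 km.

23.3 km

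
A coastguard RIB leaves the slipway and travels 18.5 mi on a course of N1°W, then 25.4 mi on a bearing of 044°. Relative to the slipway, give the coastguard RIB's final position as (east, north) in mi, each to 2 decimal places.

(17.32, 36.77)

Leg 1 (N1°W, 18.5 mi): east 18.5 sin 359° = -0.32, north 18.5 cos 359° = 18.50
Leg 2 (044°, 25.4 mi): east 25.4 sin 44° = 17.64, north 25.4 cos 44° = 18.27
Summing: 17.32 mi east, 36.77 mi north → (17.32, 36.77).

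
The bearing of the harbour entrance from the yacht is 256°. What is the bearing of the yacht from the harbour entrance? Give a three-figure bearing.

076°

Back-bearing = 256° − 180° = 076°.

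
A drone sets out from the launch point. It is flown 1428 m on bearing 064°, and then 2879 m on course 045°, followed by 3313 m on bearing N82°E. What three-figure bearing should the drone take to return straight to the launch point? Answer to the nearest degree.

Leg 1 (064°, 1428 m): east 1428 sin 64° = 1283.48, north 1428 cos 64° = 625.99
Leg 2 (045°, 2879 m): east 2879 sin 45° = 2035.76, north 2879 cos 45° = 2035.76
Leg 3 (N82°E, 3313 m): east 3313 sin 82° = 3280.76, north 3313 cos 82° = 461.08
Net displacement: 6600.00 east, 3122.83 north. Direction back to start is (-6600.00, -3122.83): bearing = atan2(-6600.00, -3122.83) mod 360° = 244.68° ≈ 245°.

245°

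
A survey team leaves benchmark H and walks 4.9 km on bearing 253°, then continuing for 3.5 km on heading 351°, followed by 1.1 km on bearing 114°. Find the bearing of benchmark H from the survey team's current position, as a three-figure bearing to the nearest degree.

Leg 1 (253°, 4.9 km): east 4.9 sin 253° = -4.69, north 4.9 cos 253° = -1.43
Leg 2 (351°, 3.5 km): east 3.5 sin 351° = -0.55, north 3.5 cos 351° = 3.46
Leg 3 (114°, 1.1 km): east 1.1 sin 114° = 1.00, north 1.1 cos 114° = -0.45
Net displacement: -4.23 east, 1.58 north. Direction back to start is (4.23, -1.58): bearing = atan2(4.23, -1.58) mod 360° = 110.45° ≈ 110°.

110°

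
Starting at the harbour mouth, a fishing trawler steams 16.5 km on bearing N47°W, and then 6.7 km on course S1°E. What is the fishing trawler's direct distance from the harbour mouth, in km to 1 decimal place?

Leg 1 (N47°W, 16.5 km): east 16.5 sin 313° = -12.07, north 16.5 cos 313° = 11.25
Leg 2 (S1°E, 6.7 km): east 6.7 sin 179° = 0.12, north 6.7 cos 179° = -6.70
Net: -11.95 east, 4.55 north. Distance = √((-11.95)² + (4.55)²) = 12.789 km.

12.8 km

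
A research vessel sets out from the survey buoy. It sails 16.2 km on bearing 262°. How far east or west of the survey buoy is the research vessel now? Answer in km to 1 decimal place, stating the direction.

16.0 km west

Leg 1 (262°, 16.2 km): east 16.2 sin 262° = -16.04, north 16.2 cos 262° = -2.25
Net east component: -16.04 km.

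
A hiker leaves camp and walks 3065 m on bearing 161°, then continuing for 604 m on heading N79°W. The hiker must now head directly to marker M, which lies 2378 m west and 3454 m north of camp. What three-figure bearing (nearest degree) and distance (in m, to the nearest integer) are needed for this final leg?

Leg 1 (161°, 3065 m): east 3065 sin 161° = 997.87, north 3065 cos 161° = -2898.01
Leg 2 (N79°W, 604 m): east 604 sin 281° = -592.90, north 604 cos 281° = 115.25
Current position: (404.96, -2782.77). Target: (-2378, 3454). Remaining: Δeast = -2782.96, Δnorth = 6236.77.
Bearing = atan2(-2782.96, 6236.77) mod 360° = 335.95°; distance = √((-2782.96)² + (6236.77)²) = 6829.505 m.

336°, 6830 m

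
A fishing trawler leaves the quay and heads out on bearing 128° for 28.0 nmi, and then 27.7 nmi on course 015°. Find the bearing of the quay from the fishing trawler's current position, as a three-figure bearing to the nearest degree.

Leg 1 (128°, 28.0 nmi): east 28.0 sin 128° = 22.06, north 28.0 cos 128° = -17.24
Leg 2 (015°, 27.7 nmi): east 27.7 sin 15° = 7.17, north 27.7 cos 15° = 26.76
Net displacement: 29.23 east, 9.52 north. Direction back to start is (-29.23, -9.52): bearing = atan2(-29.23, -9.52) mod 360° = 251.97° ≈ 252°.

252°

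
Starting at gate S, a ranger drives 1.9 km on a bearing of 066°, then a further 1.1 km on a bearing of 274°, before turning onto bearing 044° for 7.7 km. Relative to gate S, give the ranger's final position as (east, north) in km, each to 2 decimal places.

(5.99, 6.39)

Leg 1 (066°, 1.9 km): east 1.9 sin 66° = 1.74, north 1.9 cos 66° = 0.77
Leg 2 (274°, 1.1 km): east 1.1 sin 274° = -1.10, north 1.1 cos 274° = 0.08
Leg 3 (044°, 7.7 km): east 7.7 sin 44° = 5.35, north 7.7 cos 44° = 5.54
Summing: 5.99 km east, 6.39 km north → (5.99, 6.39).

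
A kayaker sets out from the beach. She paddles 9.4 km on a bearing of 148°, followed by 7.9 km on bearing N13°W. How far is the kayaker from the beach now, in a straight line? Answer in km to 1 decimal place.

Leg 1 (148°, 9.4 km): east 9.4 sin 148° = 4.98, north 9.4 cos 148° = -7.97
Leg 2 (N13°W, 7.9 km): east 7.9 sin 347° = -1.78, north 7.9 cos 347° = 7.70
Net: 3.20 east, -0.27 north. Distance = √((3.20)² + (-0.27)²) = 3.216 km.

3.2 km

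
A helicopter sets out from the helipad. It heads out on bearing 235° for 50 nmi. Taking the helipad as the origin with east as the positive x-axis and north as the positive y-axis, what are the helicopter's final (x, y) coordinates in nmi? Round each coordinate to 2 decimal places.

Leg 1 (235°, 50 nmi): east 50 sin 235° = -40.96, north 50 cos 235° = -28.68
Summing: -40.96 nmi east, -28.68 nmi north → (-40.96, -28.68).

(-40.96, -28.68)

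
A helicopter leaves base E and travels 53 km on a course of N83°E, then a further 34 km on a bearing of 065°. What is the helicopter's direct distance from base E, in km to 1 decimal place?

86.0 km

Leg 1 (N83°E, 53 km): east 53 sin 83° = 52.60, north 53 cos 83° = 6.46
Leg 2 (065°, 34 km): east 34 sin 65° = 30.81, north 34 cos 65° = 14.37
Net: 83.42 east, 20.83 north. Distance = √((83.42)² + (20.83)²) = 85.980 km.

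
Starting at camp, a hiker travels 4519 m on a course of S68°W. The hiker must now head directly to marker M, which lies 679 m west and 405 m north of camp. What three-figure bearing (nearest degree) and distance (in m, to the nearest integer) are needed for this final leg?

Leg 1 (S68°W, 4519 m): east 4519 sin 248° = -4189.94, north 4519 cos 248° = -1692.85
Current position: (-4189.94, -1692.85). Target: (-679, 405). Remaining: Δeast = 3510.94, Δnorth = 2097.85.
Bearing = atan2(3510.94, 2097.85) mod 360° = 59.14°; distance = √((3510.94)² + (2097.85)²) = 4089.950 m.

059°, 4090 m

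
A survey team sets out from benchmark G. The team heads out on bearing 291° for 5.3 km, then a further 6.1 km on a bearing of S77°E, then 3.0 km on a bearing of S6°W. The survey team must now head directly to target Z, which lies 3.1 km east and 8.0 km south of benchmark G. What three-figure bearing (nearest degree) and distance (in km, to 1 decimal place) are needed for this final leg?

156°, 6.0 km

Leg 1 (291°, 5.3 km): east 5.3 sin 291° = -4.95, north 5.3 cos 291° = 1.90
Leg 2 (S77°E, 6.1 km): east 6.1 sin 103° = 5.94, north 6.1 cos 103° = -1.37
Leg 3 (S6°W, 3.0 km): east 3.0 sin 186° = -0.31, north 3.0 cos 186° = -2.98
Current position: (0.68, -2.46). Target: (3.1, -8.0). Remaining: Δeast = 2.42, Δnorth = -5.54.
Bearing = atan2(2.42, -5.54) mod 360° = 156.43°; distance = √((2.42)² + (-5.54)²) = 6.048 km.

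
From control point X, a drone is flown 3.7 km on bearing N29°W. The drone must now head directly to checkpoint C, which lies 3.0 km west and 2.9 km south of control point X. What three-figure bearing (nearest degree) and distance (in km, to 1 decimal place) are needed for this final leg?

191°, 6.3 km

Leg 1 (N29°W, 3.7 km): east 3.7 sin 331° = -1.79, north 3.7 cos 331° = 3.24
Current position: (-1.79, 3.24). Target: (-3.0, -2.9). Remaining: Δeast = -1.21, Δnorth = -6.14.
Bearing = atan2(-1.21, -6.14) mod 360° = 191.12°; distance = √((-1.21)² + (-6.14)²) = 6.254 km.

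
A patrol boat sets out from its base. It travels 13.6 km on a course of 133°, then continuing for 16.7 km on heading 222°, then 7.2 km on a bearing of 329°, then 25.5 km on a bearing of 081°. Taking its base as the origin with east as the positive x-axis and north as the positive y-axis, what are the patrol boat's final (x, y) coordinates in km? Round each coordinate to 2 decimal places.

Leg 1 (133°, 13.6 km): east 13.6 sin 133° = 9.95, north 13.6 cos 133° = -9.28
Leg 2 (222°, 16.7 km): east 16.7 sin 222° = -11.17, north 16.7 cos 222° = -12.41
Leg 3 (329°, 7.2 km): east 7.2 sin 329° = -3.71, north 7.2 cos 329° = 6.17
Leg 4 (081°, 25.5 km): east 25.5 sin 81° = 25.19, north 25.5 cos 81° = 3.99
Summing: 20.25 km east, -11.53 km north → (20.25, -11.53).

(20.25, -11.53)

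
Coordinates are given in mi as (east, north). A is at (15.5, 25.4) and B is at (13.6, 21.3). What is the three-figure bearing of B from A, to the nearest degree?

Δeast = 13.6 − 15.5 = -1.90; Δnorth = 21.3 − 25.4 = -4.10.
Bearing = atan2(Δeast, Δnorth) mod 360° = 204.86° ≈ 205°.

205°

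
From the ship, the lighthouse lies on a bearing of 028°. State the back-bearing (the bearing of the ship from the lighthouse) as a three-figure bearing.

Back-bearing = 028° + 180° = 208°.

208°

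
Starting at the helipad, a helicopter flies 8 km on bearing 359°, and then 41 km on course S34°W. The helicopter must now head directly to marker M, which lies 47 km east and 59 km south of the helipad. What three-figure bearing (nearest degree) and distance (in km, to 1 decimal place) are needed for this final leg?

115°, 77.5 km

Leg 1 (359°, 8 km): east 8 sin 359° = -0.14, north 8 cos 359° = 8.00
Leg 2 (S34°W, 41 km): east 41 sin 214° = -22.93, north 41 cos 214° = -33.99
Current position: (-23.07, -25.99). Target: (47, -59). Remaining: Δeast = 70.07, Δnorth = -33.01.
Bearing = atan2(70.07, -33.01) mod 360° = 115.23°; distance = √((70.07)² + (-33.01)²) = 77.452 km.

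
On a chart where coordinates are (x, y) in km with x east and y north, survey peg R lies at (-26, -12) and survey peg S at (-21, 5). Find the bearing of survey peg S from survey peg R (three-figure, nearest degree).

Δeast = -21 − -26 = 5.00; Δnorth = 5 − -12 = 17.00.
Bearing = atan2(Δeast, Δnorth) mod 360° = 16.39° ≈ 016°.

016°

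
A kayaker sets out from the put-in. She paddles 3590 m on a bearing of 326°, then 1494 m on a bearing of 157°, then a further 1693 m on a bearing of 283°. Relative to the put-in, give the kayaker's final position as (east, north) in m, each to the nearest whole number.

Leg 1 (326°, 3590 m): east 3590 sin 326° = -2007.50, north 3590 cos 326° = 2976.24
Leg 2 (157°, 1494 m): east 1494 sin 157° = 583.75, north 1494 cos 157° = -1375.23
Leg 3 (283°, 1693 m): east 1693 sin 283° = -1649.61, north 1693 cos 283° = 380.84
Summing: -3073.36 m east, 1981.85 m north → (-3073, 1982).

(-3073, 1982)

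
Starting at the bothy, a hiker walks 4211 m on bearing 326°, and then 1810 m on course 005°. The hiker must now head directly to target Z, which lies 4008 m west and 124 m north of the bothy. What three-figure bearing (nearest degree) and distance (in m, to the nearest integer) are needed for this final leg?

199°, 5478 m

Leg 1 (326°, 4211 m): east 4211 sin 326° = -2354.76, north 4211 cos 326° = 3491.08
Leg 2 (005°, 1810 m): east 1810 sin 5° = 157.75, north 1810 cos 5° = 1803.11
Current position: (-2197.01, 5294.19). Target: (-4008, 124). Remaining: Δeast = -1810.99, Δnorth = -5170.19.
Bearing = atan2(-1810.99, -5170.19) mod 360° = 199.30°; distance = √((-1810.99)² + (-5170.19)²) = 5478.188 m.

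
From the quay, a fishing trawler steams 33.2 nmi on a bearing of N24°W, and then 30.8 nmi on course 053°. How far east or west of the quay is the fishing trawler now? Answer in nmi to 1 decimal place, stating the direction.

Leg 1 (N24°W, 33.2 nmi): east 33.2 sin 336° = -13.50, north 33.2 cos 336° = 30.33
Leg 2 (053°, 30.8 nmi): east 30.8 sin 53° = 24.60, north 30.8 cos 53° = 18.54
Net east component: 11.09 nmi.

11.1 nmi east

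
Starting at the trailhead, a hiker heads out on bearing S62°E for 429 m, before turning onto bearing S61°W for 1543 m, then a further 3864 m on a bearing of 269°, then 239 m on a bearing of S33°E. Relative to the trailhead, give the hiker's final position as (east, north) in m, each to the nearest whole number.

Leg 1 (S62°E, 429 m): east 429 sin 118° = 378.78, north 429 cos 118° = -201.40
Leg 2 (S61°W, 1543 m): east 1543 sin 241° = -1349.54, north 1543 cos 241° = -748.06
Leg 3 (269°, 3864 m): east 3864 sin 269° = -3863.41, north 3864 cos 269° = -67.44
Leg 4 (S33°E, 239 m): east 239 sin 147° = 130.17, north 239 cos 147° = -200.44
Summing: -4704.00 m east, -1217.34 m north → (-4704, -1217).

(-4704, -1217)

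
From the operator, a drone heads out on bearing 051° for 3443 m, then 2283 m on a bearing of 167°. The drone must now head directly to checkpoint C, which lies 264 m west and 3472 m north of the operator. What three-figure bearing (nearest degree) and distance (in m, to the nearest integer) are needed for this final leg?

316°, 4938 m

Leg 1 (051°, 3443 m): east 3443 sin 51° = 2675.71, north 3443 cos 51° = 2166.75
Leg 2 (167°, 2283 m): east 2283 sin 167° = 513.56, north 2283 cos 167° = -2224.49
Current position: (3189.28, -57.74). Target: (-264, 3472). Remaining: Δeast = -3453.28, Δnorth = 3529.74.
Bearing = atan2(-3453.28, 3529.74) mod 360° = 315.63°; distance = √((-3453.28)² + (3529.74)²) = 4938.032 m.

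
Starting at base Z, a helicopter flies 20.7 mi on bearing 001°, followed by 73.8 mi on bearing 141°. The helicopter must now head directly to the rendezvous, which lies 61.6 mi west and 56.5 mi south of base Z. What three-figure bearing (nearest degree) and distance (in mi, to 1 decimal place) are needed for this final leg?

260°, 110.2 mi

Leg 1 (001°, 20.7 mi): east 20.7 sin 1° = 0.36, north 20.7 cos 1° = 20.70
Leg 2 (141°, 73.8 mi): east 73.8 sin 141° = 46.44, north 73.8 cos 141° = -57.35
Current position: (46.81, -36.66). Target: (-61.6, -56.5). Remaining: Δeast = -108.41, Δnorth = -19.84.
Bearing = atan2(-108.41, -19.84) mod 360° = 259.63°; distance = √((-108.41)² + (-19.84)²) = 110.206 mi.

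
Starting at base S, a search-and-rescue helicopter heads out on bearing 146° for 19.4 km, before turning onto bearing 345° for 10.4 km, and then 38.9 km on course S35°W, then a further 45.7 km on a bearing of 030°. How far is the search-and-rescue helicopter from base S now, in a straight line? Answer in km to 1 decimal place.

8.9 km

Leg 1 (146°, 19.4 km): east 19.4 sin 146° = 10.85, north 19.4 cos 146° = -16.08
Leg 2 (345°, 10.4 km): east 10.4 sin 345° = -2.69, north 10.4 cos 345° = 10.05
Leg 3 (S35°W, 38.9 km): east 38.9 sin 215° = -22.31, north 38.9 cos 215° = -31.87
Leg 4 (030°, 45.7 km): east 45.7 sin 30° = 22.85, north 45.7 cos 30° = 39.58
Net: 8.69 east, 1.67 north. Distance = √((8.69)² + (1.67)²) = 8.854 km.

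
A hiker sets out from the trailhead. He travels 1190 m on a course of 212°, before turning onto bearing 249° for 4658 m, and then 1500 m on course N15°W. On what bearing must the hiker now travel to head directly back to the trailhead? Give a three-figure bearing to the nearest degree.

077°

Leg 1 (212°, 1190 m): east 1190 sin 212° = -630.60, north 1190 cos 212° = -1009.18
Leg 2 (249°, 4658 m): east 4658 sin 249° = -4348.62, north 4658 cos 249° = -1669.28
Leg 3 (N15°W, 1500 m): east 1500 sin 345° = -388.23, north 1500 cos 345° = 1448.89
Net displacement: -5367.45 east, -1229.57 north. Direction back to start is (5367.45, 1229.57): bearing = atan2(5367.45, 1229.57) mod 360° = 77.10° ≈ 077°.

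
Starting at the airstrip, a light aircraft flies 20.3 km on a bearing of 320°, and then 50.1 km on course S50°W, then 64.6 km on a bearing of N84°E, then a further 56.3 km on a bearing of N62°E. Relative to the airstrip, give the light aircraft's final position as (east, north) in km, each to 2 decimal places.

Leg 1 (320°, 20.3 km): east 20.3 sin 320° = -13.05, north 20.3 cos 320° = 15.55
Leg 2 (S50°W, 50.1 km): east 50.1 sin 230° = -38.38, north 50.1 cos 230° = -32.20
Leg 3 (N84°E, 64.6 km): east 64.6 sin 84° = 64.25, north 64.6 cos 84° = 6.75
Leg 4 (N62°E, 56.3 km): east 56.3 sin 62° = 49.71, north 56.3 cos 62° = 26.43
Summing: 62.53 km east, 16.53 km north → (62.53, 16.53).

(62.53, 16.53)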